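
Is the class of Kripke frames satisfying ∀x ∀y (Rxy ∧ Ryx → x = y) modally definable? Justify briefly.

Not definable by any modal formula

If a class were modally definable it would be closed under surjective bounded morphisms (Goldblatt–Thomason).
The 8-cycle (worlds s,t,u,v,w,x,y,z with s→t→u→v→w→x→y→z→s) is antisymmetric. Sending even-indexed worlds to s and odd-indexed worlds to t is a surjective bounded morphism onto the two-world frame with s↔t, which is not antisymmetric.
So the class is not modally definable.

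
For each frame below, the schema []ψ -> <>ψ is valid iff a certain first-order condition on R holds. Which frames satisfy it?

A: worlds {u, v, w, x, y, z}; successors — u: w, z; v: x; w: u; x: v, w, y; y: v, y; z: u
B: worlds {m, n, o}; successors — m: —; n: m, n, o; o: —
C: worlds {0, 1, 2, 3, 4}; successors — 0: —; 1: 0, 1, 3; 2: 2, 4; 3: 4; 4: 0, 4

This is the axiom for seriality; its first-order frame correspondent is forall x exists y Rxy.
A: satisfies the condition.
B: fails — world m has no successor.
C: fails — world 0 has no successor.
Valid on: A.

A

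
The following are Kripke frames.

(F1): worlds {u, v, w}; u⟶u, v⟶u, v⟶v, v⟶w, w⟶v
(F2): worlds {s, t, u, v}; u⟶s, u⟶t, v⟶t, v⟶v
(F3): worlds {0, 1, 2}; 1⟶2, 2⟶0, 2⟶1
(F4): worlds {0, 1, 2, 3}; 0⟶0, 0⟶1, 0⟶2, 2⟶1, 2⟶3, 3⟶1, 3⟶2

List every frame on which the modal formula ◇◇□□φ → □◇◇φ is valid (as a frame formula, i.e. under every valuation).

This is the axiom for a generalized confluence (Geach) condition; its first-order frame correspondent is ∀x ∀y ∀z ((xR²y ∧ xRz) → ∃w (yR²w ∧ zR²w)).
(F1): holds.
(F2): fails — vR²t, vRt but no w with tR²w and tR²w.
(F3): fails — 1R²0, 1R2 but no w with 0R²w and 2R²w.
(F4): fails — 0R²0, 0R1 but no w with 0R²w and 1R²w.
Valid on: (F1).

(F1)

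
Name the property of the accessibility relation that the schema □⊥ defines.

□⊥ is valid iff no world has any successor (otherwise □⊥ fails at any world with one).
Conversely, any frame satisfying ∀x ∀y ¬Rxy validates the schema.
Frame condition: ∀x ∀y ¬Rxy.

emptiness of R: ∀x ∀y ¬Rxy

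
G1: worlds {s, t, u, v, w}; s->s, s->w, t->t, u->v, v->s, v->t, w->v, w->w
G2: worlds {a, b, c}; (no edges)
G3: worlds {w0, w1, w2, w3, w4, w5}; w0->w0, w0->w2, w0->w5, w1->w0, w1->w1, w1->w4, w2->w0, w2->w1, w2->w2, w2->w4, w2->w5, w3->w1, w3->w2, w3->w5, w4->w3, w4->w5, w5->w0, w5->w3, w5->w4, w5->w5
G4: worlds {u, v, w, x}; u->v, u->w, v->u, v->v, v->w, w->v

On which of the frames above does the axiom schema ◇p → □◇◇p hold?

G2, G3, G4

Frame correspondent (Sahlqvist): ∀x ∀y ∀z ((xRy ∧ xRz) → ∃w (y = w ∧ zR²w)) — i.e. a generalized confluence (Geach) condition.
G1: fails — uRv, uRv but no w* with v=w* and vR²w*.
G2: condition met.
G3: condition met.
G4: condition met.
Valid on: G2, G3, G4.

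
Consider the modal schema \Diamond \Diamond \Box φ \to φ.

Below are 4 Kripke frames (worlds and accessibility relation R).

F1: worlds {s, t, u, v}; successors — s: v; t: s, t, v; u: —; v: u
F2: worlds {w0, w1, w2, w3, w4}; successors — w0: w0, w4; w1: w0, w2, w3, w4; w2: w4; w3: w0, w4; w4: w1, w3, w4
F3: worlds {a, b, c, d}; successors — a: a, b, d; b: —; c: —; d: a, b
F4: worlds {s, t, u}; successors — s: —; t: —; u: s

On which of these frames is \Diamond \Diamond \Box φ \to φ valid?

F4

The schema corresponds to a generalized confluence (Geach) condition: \forall x \forall y (x R^2 y \to \exists w (yRw \wedge x = w)).
F1: fails — sR²u but no w with uRw and s=w.
F2: fails — w0R²w4 but no w with w4Rw and w0=w.
F3: fails — aR²b but no w with bRw and a=w.
F4: holds.
Valid on: F4.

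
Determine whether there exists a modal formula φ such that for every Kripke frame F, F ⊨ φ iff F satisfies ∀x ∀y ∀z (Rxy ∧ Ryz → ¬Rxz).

If a class were modally definable it would be closed under surjective bounded morphisms (Goldblatt–Thomason).
The 3-cycle (worlds w0,w1,w2 with w0→w1→w2→w0) is intransitive. Mapping every world to a single reflexive point • is a surjective bounded morphism; the reflexive point is not intransitive (R••∧R•• but R••).
Hence intransitivity is not modally definable.

Not definable by any modal formula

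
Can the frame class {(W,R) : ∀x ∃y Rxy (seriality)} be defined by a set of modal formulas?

Yes, by □q → ◇q

This is a Sahlqvist condition; the D axiom □q → ◇q defines it.
Suppose □q→◇q is valid. At any x set V(q)=W. Then □q at x, so ◇q at x, so x has a successor.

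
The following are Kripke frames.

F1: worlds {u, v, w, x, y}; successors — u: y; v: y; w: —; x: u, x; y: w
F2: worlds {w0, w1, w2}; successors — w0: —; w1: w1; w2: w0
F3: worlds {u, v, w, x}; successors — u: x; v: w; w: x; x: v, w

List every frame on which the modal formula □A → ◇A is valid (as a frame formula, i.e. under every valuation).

This is the axiom for seriality; its first-order frame correspondent is ∀x ∃y Rxy.
F1: fails — world w has no successor.
F2: fails — world w0 has no successor.
F3: ✓.

F3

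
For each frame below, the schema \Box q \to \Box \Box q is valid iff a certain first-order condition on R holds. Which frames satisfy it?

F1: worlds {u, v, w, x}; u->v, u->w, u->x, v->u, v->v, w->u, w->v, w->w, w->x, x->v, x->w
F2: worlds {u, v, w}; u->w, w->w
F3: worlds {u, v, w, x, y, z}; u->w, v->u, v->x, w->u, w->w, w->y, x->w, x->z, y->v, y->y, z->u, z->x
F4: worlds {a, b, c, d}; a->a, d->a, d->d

Frame correspondent (Sahlqvist): \forall x \forall y \forall z (Rxy \wedge Ryz \to Rxz) — i.e. transitivity.
F1: fails — Ruv and Rvu but not Ruu.
F2: ✓.
F3: fails — Rxw and Rwu but not Rxu.
F4: ✓.

F2, F4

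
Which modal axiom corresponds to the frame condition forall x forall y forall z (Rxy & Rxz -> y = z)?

This is partial functionality; the standard corresponding axiom is CD: ◇r → □r.
Suppose ◇r→□r is valid. Take Rxy, Rxz and set V(r)={y}. Then ◇r at x, so □r at x, so r at z, i.e. z=y.

◇r → □r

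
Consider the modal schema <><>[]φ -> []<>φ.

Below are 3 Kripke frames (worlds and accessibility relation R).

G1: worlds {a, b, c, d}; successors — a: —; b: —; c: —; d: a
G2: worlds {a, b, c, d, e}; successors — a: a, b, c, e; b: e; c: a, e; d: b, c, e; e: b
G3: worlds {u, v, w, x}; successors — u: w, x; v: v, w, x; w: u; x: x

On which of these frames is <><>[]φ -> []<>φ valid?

Frame correspondent (Sahlqvist): forall x forall y forall z ((x R^2 y & xRz) -> exists w (yRw & zRw)) — i.e. a generalized confluence (Geach) condition.
G1: condition met.
G2: fails — aR²b, aRe but no w with bRw and eRw.
G3: fails — uR²u, uRw but no t with uRt and wRt.
Valid on: G1.

G1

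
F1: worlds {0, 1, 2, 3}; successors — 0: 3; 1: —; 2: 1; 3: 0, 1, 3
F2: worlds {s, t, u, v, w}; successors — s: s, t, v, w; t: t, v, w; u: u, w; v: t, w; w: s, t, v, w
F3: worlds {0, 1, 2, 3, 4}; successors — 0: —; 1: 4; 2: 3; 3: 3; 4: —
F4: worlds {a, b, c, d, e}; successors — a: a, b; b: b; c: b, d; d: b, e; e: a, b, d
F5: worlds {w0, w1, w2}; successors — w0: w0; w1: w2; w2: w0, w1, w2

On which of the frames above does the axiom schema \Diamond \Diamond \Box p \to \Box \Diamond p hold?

This is the axiom for a generalized confluence (Geach) condition; its first-order frame correspondent is \forall x \forall y \forall z ((x R^2 y \wedge xRz) \to \exists w (yRw \wedge zRw)).
F1: fails — 0R²1, 0R3 but no w with 1Rw and 3Rw.
F2: condition met.
F3: condition met.
F4: condition met.
F5: fails — w2R²w0, w2Rw1 but no w with w0Rw and w1Rw.

F2, F3, F4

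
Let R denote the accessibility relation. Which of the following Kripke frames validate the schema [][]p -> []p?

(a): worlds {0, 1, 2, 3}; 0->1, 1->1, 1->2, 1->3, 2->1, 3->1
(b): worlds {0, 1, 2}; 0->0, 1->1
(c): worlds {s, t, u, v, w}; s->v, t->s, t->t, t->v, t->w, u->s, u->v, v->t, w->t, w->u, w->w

(a), (b)

This is the axiom for density; its first-order frame correspondent is forall x forall y (Rxy -> exists z (Rxz & Rzy)).
(a): holds.
(b): holds.
(c): fails — Rus but no z with Ruz and Rzs.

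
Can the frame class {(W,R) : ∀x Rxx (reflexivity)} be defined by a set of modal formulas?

Yes: it is reflexivity, defined by the T schema □r → r.
Suppose □r→r is valid. At any x set V(r)={w : Rxw}. Then □r holds at x, so r holds at x, i.e. Rxx.

Yes — defined by □r → r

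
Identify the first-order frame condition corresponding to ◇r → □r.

partial functionality: ∀x ∀y ∀z (Rxy ∧ Rxz → y = z)

Suppose ◇r→□r is valid. Take Rxy, Rxz and set V(r)={y}. Then ◇r at x, so □r at x, so r at z, i.e. z=y.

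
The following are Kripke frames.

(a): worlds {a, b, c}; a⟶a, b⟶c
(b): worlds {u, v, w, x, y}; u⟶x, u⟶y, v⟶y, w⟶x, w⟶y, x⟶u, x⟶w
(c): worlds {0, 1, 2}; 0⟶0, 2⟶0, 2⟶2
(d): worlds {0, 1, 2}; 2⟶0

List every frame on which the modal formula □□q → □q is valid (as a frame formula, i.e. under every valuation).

(c)

This is the axiom for density; its first-order frame correspondent is ∀x ∀y (Rxy → ∃z (Rxz ∧ Rzy)).
(a): fails — Rbc but no z with Rbz and Rzc.
(b): fails — Rxw but no z with Rxz and Rzw.
(c): satisfies the condition.
(d): fails — R20 but no z with R2z and Rz0.
Valid on: (c).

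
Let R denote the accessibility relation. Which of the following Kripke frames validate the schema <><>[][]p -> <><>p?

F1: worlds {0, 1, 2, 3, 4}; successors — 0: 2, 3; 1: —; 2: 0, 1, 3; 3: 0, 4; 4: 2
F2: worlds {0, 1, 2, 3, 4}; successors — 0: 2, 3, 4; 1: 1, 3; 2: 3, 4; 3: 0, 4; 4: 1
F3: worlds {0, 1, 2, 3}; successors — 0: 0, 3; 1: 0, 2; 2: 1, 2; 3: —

Frame correspondent (Sahlqvist): forall x forall y (x R^2 y -> exists w (y R^2 w & x R^2 w)) — i.e. a generalized confluence (Geach) condition.
F1: fails — 0R²1 but no w with 1R²w and 0R²w.
F2: condition met.
F3: fails — 0R²3 but no w with 3R²w and 0R²w.

F2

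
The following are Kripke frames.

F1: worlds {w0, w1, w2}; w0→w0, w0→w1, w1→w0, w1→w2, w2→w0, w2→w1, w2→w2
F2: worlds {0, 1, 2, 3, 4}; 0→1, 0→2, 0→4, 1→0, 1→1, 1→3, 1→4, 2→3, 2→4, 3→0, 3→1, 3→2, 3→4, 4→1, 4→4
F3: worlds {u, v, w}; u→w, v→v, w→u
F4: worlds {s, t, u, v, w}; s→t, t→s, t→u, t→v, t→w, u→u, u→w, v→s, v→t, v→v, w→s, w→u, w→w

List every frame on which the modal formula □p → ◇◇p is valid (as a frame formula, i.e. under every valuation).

F1, F2

The schema corresponds to a generalized confluence (Geach) condition: ∀x ∃w (xRw ∧ xR²w).
F1: holds.
F2: holds.
F3: fails — at u but no t with uRt and uR²t.
F4: fails — at s but no w* with sRw* and sR²w*.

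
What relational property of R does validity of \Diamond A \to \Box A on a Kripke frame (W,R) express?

This schema is the CD axiom.
It corresponds to partial functionality: \forall x \forall y \forall z (Rxy \wedge Rxz \to y = z).

partial functionality: \forall x \forall y \forall z (Rxy \wedge Rxz \to y = z)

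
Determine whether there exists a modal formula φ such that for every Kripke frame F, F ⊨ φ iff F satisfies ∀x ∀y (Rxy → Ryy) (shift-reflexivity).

This is a Sahlqvist condition; the T□ axiom □(□p → p) defines it.

Yes, by □(□p → p)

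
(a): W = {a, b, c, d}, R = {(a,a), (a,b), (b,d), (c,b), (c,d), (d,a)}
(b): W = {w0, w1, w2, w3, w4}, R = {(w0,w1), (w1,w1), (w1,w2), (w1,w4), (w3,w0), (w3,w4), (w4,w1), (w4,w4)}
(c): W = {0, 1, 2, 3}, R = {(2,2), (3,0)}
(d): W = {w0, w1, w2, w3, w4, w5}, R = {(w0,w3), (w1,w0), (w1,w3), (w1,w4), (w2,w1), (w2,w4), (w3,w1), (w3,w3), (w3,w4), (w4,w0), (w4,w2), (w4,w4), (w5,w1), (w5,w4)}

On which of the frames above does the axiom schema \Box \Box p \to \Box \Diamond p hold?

(a), (d)

The schema corresponds to a generalized confluence (Geach) condition: \forall x \forall z (xRz \to \exists w (x R^2 w \wedge zRw)).
(a): holds.
(b): fails — w1Rw2 but no w with w1R²w and w2Rw.
(c): fails — 3R0 but no w with 3R²w and 0Rw.
(d): holds.
Valid on: (a), (d).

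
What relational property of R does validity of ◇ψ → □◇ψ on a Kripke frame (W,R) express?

the Euclidean property: ∀x ∀y ∀z (Rxy ∧ Rxz → Ryz)

Suppose ◇ψ→□◇ψ is valid. Take Rxy, Rxz and set V(ψ)={y}. Then ◇ψ at x, so □◇ψ at x, so ◇ψ at z, so some w with Rzw has ψ; w=y, i.e. Rzy. By symmetry of the argument, Ryz.
The converse is a direct semantic check.
Frame condition: ∀x ∀y ∀z (Rxy ∧ Rxz → Ryz).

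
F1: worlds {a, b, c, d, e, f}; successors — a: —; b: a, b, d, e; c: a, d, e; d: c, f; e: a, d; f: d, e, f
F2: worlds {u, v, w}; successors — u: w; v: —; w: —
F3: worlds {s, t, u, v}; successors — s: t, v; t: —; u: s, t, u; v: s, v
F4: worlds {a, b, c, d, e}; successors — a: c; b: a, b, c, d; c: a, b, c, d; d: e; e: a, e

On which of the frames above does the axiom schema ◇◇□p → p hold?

Frame correspondent (Sahlqvist): ∀x ∀y (xR²y → ∃w (yRw ∧ x = w)) — i.e. a generalized confluence (Geach) condition.
F1: fails — bR²a but no w with aRw and b=w.
F2: satisfies the condition.
F3: fails — sR²s but no w with sRw and s=w.
F4: fails — aR²a but no w with aRw and a=w.

F2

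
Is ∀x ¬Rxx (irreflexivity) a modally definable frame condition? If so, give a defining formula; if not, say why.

No — not modally definable

Any modally definable frame class is closed under surjective bounded morphisms.
The 3-cycle (worlds s,t,u with s→t→u→s) is irreflexive, and the map sending every world to a single reflexive point • is a surjective bounded morphism (forth: every edge maps to (•,•); back: every world has a successor). So any modal formula valid on the 3-cycle is also valid on the reflexive point, which is not irreflexive.
Hence irreflexivity is not modally definable.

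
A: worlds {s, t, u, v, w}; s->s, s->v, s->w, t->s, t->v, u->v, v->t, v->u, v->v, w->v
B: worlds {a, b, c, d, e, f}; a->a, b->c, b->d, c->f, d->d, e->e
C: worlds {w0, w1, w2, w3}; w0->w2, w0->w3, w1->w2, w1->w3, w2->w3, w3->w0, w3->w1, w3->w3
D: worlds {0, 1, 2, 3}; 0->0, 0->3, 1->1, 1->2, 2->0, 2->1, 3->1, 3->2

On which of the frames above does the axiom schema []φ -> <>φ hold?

Frame correspondent (Sahlqvist): forall x exists y Rxy — i.e. seriality.
A: ✓.
B: fails — world f has no successor.
C: ✓.
D: ✓.
Valid on: A, C, D.

A, C, D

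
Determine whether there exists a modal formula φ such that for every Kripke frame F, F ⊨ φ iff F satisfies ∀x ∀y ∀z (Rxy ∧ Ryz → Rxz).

Definable; □q → □□q defines it

The condition is transitivity. A defining modal formula is □q → □□q.
Suppose □q→□□q is valid. Take Rxy, Ryz and set V(q)={w : Rxw}. Then □q at x, so □□q at x, so □q at y, so q at z, i.e. Rxz.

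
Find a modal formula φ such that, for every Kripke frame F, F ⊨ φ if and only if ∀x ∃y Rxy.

□ψ → ◇ψ

This is seriality; the standard corresponding axiom is D: □ψ → ◇ψ.
Suppose □ψ→◇ψ is valid. At any x set V(ψ)=W. Then □ψ at x, so ◇ψ at x, so x has a successor.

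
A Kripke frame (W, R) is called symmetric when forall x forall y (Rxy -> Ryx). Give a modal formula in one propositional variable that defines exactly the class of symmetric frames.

A defining formula is ψ → □◇ψ (the B axiom).

ψ → □◇ψ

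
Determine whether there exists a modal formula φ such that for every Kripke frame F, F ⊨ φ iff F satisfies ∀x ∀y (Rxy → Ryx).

The condition is symmetry. A defining modal formula is q → □◇q.
Suppose q→□◇q is valid. Take Rxy and set V(q)={x}. Then q at x, so □◇q at x, so ◇q at y, so some z with Ryz has q; z=x, i.e. Ryx.

Yes — defined by q → □◇q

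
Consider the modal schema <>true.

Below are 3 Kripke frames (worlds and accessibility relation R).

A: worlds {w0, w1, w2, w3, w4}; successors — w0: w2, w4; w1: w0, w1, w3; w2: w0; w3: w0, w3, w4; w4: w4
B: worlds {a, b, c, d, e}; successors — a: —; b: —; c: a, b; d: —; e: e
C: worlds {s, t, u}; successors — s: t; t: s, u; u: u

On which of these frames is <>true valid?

Frame correspondent (Sahlqvist): forall x exists y Rxy — i.e. seriality.
A: holds.
B: fails — world a has no successor.
C: holds.

A, C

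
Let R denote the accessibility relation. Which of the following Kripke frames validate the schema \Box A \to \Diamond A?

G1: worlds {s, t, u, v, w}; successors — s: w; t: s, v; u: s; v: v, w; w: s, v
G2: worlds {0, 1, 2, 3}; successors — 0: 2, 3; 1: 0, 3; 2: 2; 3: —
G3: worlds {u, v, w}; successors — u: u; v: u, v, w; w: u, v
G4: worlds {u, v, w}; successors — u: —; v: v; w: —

The schema corresponds to seriality: \forall x \exists y Rxy.
G1: ✓.
G2: fails — world 3 has no successor.
G3: ✓.
G4: fails — world u has no successor.
Valid on: G1, G3.

G1, G3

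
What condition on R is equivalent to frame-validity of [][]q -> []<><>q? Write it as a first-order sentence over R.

This is a Sahlqvist (Geach-type) schema ◇^0□^2q → □^1◇^2q.
Minimal-valuation argument: fix x; take any y with xR^0y and any z with xR^1z. Set V(q) to the set of worlds R-reachable from y in exactly 2 steps. Then □^2q holds at y, so the antecedent holds at x; validity forces ◇^2q at z, giving a w with zR^2w and yR^2w.
First-order correspondent: forall x forall z (xRz -> exists w (x R^2 w & z R^2 w)).

forall x forall z (xRz -> exists w (x R^2 w & z R^2 w))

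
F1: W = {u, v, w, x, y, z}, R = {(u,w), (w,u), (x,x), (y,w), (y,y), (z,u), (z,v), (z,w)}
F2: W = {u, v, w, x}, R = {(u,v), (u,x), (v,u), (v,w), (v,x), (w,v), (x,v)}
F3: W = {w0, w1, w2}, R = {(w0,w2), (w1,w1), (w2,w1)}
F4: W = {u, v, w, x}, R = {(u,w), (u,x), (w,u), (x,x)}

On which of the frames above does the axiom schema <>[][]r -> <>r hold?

F2, F4

The schema corresponds to a generalized confluence (Geach) condition: forall x forall y (xRy -> exists w (y R^2 w & xRw)).
F1: fails — zRv but no t with vR²t and zRt.
F2: ✓.
F3: fails — w0Rw2 but no w with w2R²w and w0Rw.
F4: ✓.
Valid on: F2, F4.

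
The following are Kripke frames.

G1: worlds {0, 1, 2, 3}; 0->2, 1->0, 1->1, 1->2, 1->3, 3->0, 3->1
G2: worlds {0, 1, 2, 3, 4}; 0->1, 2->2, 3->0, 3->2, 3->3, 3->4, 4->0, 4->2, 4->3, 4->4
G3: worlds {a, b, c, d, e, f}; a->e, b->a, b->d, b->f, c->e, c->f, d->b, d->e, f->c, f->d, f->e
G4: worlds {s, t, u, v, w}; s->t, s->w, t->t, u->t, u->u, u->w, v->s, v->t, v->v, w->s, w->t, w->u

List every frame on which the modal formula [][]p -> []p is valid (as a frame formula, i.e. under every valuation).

none

This is the axiom for density; its first-order frame correspondent is forall x forall y (Rxy -> exists z (Rxz & Rzy)).
G1: fails — R02 but no z with R0z and Rz2.
G2: fails — R01 but no z with R0z and Rz1.
G3: fails — Rcf but no z with Rcz and Rzf.
G4: fails — Rsw but no z with Rsz and Rzw.
Valid on no frame.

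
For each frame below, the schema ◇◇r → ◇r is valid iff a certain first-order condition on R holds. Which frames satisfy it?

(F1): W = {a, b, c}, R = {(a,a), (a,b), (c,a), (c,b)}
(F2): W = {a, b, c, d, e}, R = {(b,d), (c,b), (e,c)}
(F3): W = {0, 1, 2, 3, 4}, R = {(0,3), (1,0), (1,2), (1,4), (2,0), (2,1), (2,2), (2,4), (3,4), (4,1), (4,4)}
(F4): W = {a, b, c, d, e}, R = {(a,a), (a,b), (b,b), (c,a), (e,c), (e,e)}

(F1)

The schema corresponds to transitivity: ∀x ∀y ∀z (Rxy ∧ Ryz → Rxz).
(F1): condition met.
(F2): fails — Rec and Rcb but not Reb.
(F3): fails — R10 and R03 but not R13.
(F4): fails — Rec and Rca but not Rea.
Valid on: (F1).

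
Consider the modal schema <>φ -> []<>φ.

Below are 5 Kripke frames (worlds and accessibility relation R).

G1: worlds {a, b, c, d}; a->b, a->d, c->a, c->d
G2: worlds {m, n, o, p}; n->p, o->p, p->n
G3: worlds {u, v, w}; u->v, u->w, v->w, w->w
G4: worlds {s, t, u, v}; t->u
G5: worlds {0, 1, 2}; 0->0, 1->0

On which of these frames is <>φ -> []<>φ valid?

G5

Frame correspondent (Sahlqvist): forall x forall y forall z (Rxy & Rxz -> Ryz) — i.e. the Euclidean property.
G1: fails — Rad and Rad but not Rdd.
G2: fails — Rnp and Rnp but not Rpp.
G3: fails — Ruv and Ruv but not Rvv.
G4: fails — Rtu and Rtu but not Ruu.
G5: satisfies the condition.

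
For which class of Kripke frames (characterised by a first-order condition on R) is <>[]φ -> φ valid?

symmetry

Replacing φ by ¬φ and contraposing gives the equivalent schema φ → □◇φ.
Suppose φ→□◇φ is valid. Take Rxy and set V(φ)={x}. Then φ at x, so □◇φ at x, so ◇φ at y, so some z with Ryz has φ; z=x, i.e. Ryx.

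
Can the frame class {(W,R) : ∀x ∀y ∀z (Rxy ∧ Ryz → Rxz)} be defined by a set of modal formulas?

This is a Sahlqvist condition; the 4 axiom □q → □□q defines it.
Suppose □q→□□q is valid. Take Rxy, Ryz and set V(q)={w : Rxw}. Then □q at x, so □□q at x, so □q at y, so q at z, i.e. Rxz.

Yes — defined by □q → □□q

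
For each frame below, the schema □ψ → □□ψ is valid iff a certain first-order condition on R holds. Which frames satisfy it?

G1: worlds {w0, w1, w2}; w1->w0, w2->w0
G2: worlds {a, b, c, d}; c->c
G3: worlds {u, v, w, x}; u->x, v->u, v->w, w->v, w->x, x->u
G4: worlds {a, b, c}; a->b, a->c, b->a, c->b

This is the axiom for transitivity; its first-order frame correspondent is ∀x ∀y ∀z (Rxy ∧ Ryz → Rxz).
G1: ✓.
G2: ✓.
G3: fails — Rwx and Rxu but not Rwu.
G4: fails — Rab and Rba but not Raa.

G1, G2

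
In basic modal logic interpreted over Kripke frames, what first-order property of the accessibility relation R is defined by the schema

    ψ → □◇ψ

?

This is the B axiom.
It corresponds to symmetry: ∀x ∀y (Rxy → Ryx).

symmetry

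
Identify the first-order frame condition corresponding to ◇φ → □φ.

This schema is the CD axiom.
It corresponds to partial functionality: ∀x ∀y ∀z (Rxy ∧ Rxz → y = z).

partial functionality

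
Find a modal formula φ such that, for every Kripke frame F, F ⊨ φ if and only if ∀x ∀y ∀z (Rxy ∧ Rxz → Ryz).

◇q → □◇q

The condition is the Euclidean property. The 5 schema ◇q → □◇q defines it.
Suppose ◇q→□◇q is valid. Take Rxy, Rxz and set V(q)={y}. Then ◇q at x, so □◇q at x, so ◇q at z, so some w with Rzw has q; w=y, i.e. Rzy. By symmetry of the argument, Ryz.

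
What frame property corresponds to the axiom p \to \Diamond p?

This is frame-equivalent to □p → p (substitute ¬p for p and contrapose).
Suppose □p→p is valid. At any x set V(p)={w : Rxw}. Then □p holds at x, so p holds at x, i.e. Rxx.

reflexivity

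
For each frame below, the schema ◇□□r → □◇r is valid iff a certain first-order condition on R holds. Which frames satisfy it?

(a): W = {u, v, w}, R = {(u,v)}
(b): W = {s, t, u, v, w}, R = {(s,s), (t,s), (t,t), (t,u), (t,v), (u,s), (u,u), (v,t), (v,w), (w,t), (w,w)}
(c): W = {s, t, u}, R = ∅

Frame correspondent (Sahlqvist): ∀x ∀y ∀z ((xRy ∧ xRz) → ∃w (yR²w ∧ zRw)) — i.e. a generalized confluence (Geach) condition.
(a): fails — uRv, uRv but no t with vR²t and vRt.
(b): fails — tRs, tRv but no w* with sR²w* and vRw*.
(c): condition met.
Valid on: (c).

(c)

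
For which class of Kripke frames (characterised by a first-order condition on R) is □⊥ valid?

□⊥ is valid iff no world has any successor (otherwise □⊥ fails at any world with one).
The converse is a direct semantic check.
So the correspondent is emptiness of R.

emptiness of R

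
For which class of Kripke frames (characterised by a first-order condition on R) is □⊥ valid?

emptiness of R

This schema is the Ver axiom.
It corresponds to emptiness of R: ∀x ∀y ¬Rxy.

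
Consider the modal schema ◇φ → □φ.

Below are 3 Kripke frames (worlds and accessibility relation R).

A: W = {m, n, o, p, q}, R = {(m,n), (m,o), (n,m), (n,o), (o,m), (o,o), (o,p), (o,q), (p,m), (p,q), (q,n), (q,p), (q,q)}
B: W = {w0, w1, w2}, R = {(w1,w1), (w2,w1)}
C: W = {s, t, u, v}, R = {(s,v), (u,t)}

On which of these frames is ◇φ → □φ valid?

B, C

Frame correspondent (Sahlqvist): ∀x ∀y ∀z (Rxy ∧ Rxz → y = z) — i.e. partial functionality.
A: fails — m sees both n and o.
B: ✓.
C: ✓.
Valid on: B, C.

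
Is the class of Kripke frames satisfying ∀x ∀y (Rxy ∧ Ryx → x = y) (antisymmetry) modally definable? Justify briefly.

Not definable by any modal formula

Modal frame validity is preserved under surjective bounded morphisms.
The 4-cycle (worlds w0,w1,w2,w3 with w0→w1→w2→w3→w0) is antisymmetric. Sending even-indexed worlds to • and odd-indexed worlds to ∘ is a surjective bounded morphism onto the two-world frame with •↔∘, which is not antisymmetric.
Hence antisymmetry is not modally definable.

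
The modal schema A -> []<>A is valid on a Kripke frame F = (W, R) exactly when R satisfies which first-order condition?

symmetry

Suppose A→□◇A is valid. Take Rxy and set V(A)={x}. Then A at x, so □◇A at x, so ◇A at y, so some z with Ryz has A; z=x, i.e. Ryx.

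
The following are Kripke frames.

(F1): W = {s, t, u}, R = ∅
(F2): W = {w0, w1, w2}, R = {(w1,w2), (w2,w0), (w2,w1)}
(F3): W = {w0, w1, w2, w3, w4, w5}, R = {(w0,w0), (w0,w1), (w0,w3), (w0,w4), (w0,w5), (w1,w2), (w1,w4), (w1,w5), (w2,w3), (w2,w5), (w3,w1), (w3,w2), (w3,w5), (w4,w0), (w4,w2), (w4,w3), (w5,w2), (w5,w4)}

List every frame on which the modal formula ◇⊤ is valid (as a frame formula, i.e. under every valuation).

This is the axiom for seriality; its first-order frame correspondent is ∀x ∃y Rxy.
(F1): fails — world s has no successor.
(F2): fails — world w0 has no successor.
(F3): ✓.
Valid on: (F3).

(F3)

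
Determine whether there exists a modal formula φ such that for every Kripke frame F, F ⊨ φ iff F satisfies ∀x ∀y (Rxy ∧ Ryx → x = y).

Any modally definable frame class is closed under surjective bounded morphisms.
The 6-cycle (worlds 0,1,2,3,4,5 with 0→1→2→3→4→5→0) is antisymmetric. Sending even-indexed worlds to a and odd-indexed worlds to b is a surjective bounded morphism onto the two-world frame with a↔b, which is not antisymmetric.
So no modal formula (or set of formulas) defines exactly the antisymmetric frames.

No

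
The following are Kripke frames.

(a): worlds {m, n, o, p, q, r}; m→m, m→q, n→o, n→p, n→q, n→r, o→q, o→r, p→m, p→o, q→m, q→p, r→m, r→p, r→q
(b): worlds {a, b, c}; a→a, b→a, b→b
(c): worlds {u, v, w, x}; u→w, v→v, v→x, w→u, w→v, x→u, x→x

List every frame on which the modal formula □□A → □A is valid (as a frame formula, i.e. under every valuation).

(b)

This is the axiom for density; its first-order frame correspondent is ∀x ∀y (Rxy → ∃z (Rxz ∧ Rzy)).
(a): fails — Ror but no z with Roz and Rzr.
(b): holds.
(c): fails — Rwu but no z with Rwz and Rzu.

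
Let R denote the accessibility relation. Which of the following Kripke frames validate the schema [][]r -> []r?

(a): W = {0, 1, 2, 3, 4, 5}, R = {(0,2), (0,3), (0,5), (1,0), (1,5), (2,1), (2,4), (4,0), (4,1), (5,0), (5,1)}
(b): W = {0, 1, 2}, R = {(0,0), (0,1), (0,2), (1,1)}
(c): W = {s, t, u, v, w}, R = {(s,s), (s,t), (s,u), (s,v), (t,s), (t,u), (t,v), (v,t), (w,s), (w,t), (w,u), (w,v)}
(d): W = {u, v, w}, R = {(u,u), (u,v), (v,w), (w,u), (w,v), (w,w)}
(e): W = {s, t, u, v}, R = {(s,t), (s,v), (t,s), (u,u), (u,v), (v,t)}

This is the axiom for density; its first-order frame correspondent is forall x forall y (Rxy -> exists z (Rxz & Rzy)).
(a): fails — R02 but no z with R0z and Rz2.
(b): ✓.
(c): fails — Rvt but no z with Rvz and Rzt.
(d): ✓.
(e): fails — Rvt but no z with Rvz and Rzt.

(b), (d)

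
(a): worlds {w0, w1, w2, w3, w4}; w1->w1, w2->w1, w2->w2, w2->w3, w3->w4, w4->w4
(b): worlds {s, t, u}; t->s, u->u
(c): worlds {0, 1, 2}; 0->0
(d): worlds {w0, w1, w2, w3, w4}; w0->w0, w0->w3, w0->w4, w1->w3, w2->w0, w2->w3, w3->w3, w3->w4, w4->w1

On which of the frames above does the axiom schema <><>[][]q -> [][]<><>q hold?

(b), (c), (d)

Frame correspondent (Sahlqvist): forall x forall y forall z ((x R^2 y & x R^2 z) -> exists w (y R^2 w & z R^2 w)) — i.e. a generalized confluence (Geach) condition.
(a): fails — w2R²w1, w2R²w3 but no w with w1R²w and w3R²w.
(b): condition met.
(c): condition met.
(d): condition met.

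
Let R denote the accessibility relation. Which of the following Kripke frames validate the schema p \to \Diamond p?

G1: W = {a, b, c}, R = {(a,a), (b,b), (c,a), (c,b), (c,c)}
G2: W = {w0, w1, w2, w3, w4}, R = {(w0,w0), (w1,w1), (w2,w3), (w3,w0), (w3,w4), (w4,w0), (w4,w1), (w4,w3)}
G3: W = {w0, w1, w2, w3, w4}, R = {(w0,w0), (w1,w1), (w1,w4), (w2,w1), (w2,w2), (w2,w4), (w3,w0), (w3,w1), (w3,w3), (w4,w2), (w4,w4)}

G1, G3

The schema corresponds to a generalized confluence (Geach) condition: \forall x \exists w (x = w \wedge xRw).
G1: satisfies the condition.
G2: fails — at w2 but no w with w2=w and w2Rw.
G3: satisfies the condition.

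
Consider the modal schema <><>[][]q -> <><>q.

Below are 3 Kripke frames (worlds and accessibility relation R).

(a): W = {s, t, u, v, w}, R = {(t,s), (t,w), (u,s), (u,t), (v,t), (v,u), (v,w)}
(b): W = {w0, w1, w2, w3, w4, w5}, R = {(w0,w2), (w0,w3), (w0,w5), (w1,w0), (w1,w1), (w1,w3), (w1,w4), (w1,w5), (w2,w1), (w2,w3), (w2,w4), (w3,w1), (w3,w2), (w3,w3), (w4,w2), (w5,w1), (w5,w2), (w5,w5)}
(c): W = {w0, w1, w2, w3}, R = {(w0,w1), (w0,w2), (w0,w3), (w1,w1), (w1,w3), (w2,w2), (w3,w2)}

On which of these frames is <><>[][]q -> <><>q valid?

(b), (c)

The schema corresponds to a generalized confluence (Geach) condition: forall x forall y (x R^2 y -> exists w (y R^2 w & x R^2 w)).
(a): fails — uR²s but no w* with sR²w* and uR²w*.
(b): ✓.
(c): ✓.
Valid on: (b), (c).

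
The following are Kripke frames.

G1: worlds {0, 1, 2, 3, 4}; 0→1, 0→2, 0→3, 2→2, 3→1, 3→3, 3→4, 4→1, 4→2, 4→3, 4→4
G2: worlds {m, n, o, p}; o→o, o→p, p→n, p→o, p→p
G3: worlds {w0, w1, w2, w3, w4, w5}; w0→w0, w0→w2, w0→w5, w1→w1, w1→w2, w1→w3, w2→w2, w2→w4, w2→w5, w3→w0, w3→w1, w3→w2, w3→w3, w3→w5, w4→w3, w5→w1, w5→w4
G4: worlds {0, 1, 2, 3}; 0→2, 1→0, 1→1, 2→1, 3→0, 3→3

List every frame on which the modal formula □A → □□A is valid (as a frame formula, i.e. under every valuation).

none

Frame correspondent (Sahlqvist): ∀x ∀y ∀z (Rxy ∧ Ryz → Rxz) — i.e. transitivity.
G1: fails — R34 and R42 but not R32.
G2: fails — Rop and Rpn but not Ron.
G3: fails — Rw1w2 and Rw2w4 but not Rw1w4.
G4: fails — R10 and R02 but not R12.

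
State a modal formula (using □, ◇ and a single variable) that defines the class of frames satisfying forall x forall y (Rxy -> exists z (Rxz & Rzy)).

□□s → □s

The condition is density. The C4 schema □□s → □s defines it.
Suppose □□s→□s is valid. Take Rxy and set V(s)={w : xR²w}. Then □□s at x, so □s at x, so s at y, i.e. ∃z(Rxz∧Rzy).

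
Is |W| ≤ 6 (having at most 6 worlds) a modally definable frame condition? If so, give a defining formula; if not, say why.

Not definable by any modal formula

Any modally definable frame class is closed under disjoint unions.
Any modal formula valid on each of 7 disjoint one-world frames is valid on their disjoint union (validity is preserved under disjoint unions). Each one-world frame has |W|=1≤6, but the union has |W|=7.
So no modal formula (or set of formulas) defines exactly the |W|≤6 frames.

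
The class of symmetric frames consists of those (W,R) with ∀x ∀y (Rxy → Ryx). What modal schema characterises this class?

A defining formula is p → □◇p (the B axiom).
Suppose p→□◇p is valid. Take Rxy and set V(p)={x}. Then p at x, so □◇p at x, so ◇p at y, so some z with Ryz has p; z=x, i.e. Ryx.

p → □◇p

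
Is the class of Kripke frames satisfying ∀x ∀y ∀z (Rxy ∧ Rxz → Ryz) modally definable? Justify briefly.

The condition is the Euclidean property. A defining modal formula is ◇r → □◇r.

Yes, by ◇r → □◇r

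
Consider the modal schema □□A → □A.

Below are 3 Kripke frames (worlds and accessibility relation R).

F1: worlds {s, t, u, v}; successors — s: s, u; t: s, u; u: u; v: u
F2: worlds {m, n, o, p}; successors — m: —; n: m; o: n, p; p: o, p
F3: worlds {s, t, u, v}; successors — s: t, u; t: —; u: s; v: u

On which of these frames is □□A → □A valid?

F1

This is the axiom for density; its first-order frame correspondent is ∀x ∀y (Rxy → ∃z (Rxz ∧ Rzy)).
F1: ✓.
F2: fails — Ron but no z with Roz and Rzn.
F3: fails — Rsu but no z with Rsz and Rzu.
Valid on: F1.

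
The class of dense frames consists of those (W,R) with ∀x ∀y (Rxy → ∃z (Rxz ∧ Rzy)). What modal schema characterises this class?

□□p → □p

The condition is density. The C4 schema □□p → □p defines it.
Suppose □□p→□p is valid. Take Rxy and set V(p)={w : xR²w}. Then □□p at x, so □p at x, so p at y, i.e. ∃z(Rxz∧Rzy).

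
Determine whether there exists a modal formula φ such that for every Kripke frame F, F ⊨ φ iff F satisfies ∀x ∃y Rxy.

Definable; □p → ◇p defines it

This is a Sahlqvist condition; the D axiom □p → ◇p defines it.
Suppose □p→◇p is valid. At any x set V(p)=W. Then □p at x, so ◇p at x, so x has a successor.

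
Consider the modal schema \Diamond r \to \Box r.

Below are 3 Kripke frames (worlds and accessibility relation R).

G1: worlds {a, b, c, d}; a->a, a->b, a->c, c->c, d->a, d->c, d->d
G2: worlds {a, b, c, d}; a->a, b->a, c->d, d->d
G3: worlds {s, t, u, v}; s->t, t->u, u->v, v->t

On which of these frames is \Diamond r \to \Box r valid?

G2, G3

The schema corresponds to partial functionality: \forall x \forall y \forall z (Rxy \wedge Rxz \to y = z).
G1: fails — a sees both a and b.
G2: condition met.
G3: condition met.
Valid on: G2, G3.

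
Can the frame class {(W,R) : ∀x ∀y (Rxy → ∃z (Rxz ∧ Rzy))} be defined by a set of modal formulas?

Yes — defined by □□p → □p

The condition is density. A defining modal formula is □□p → □p.
Suppose □□p→□p is valid. Take Rxy and set V(p)={w : xR²w}. Then □□p at x, so □p at x, so p at y, i.e. ∃z(Rxz∧Rzy).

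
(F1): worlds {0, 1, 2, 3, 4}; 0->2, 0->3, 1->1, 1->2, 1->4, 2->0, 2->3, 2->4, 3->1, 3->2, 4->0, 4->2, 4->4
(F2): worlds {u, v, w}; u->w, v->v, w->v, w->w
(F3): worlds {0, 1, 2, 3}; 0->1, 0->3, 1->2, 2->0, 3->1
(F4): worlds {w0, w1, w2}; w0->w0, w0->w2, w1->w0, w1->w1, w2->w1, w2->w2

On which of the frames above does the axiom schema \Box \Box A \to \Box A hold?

Frame correspondent (Sahlqvist): \forall x \forall y (Rxy \to \exists z (Rxz \wedge Rzy)) — i.e. density.
(F1): condition met.
(F2): condition met.
(F3): fails — R31 but no z with R3z and Rz1.
(F4): condition met.
Valid on: (F1), (F2), (F4).

(F1), (F2), (F4)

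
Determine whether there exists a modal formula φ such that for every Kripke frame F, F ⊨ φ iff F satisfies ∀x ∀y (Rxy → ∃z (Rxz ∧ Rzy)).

Definable; □□r → □r defines it

The condition is density. A defining modal formula is □□r → □r.
Suppose □□r→□r is valid. Take Rxy and set V(r)={w : xR²w}. Then □□r at x, so □r at x, so r at y, i.e. ∃z(Rxz∧Rzy).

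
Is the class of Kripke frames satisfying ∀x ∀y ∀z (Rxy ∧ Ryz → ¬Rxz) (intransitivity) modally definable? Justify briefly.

No

If a class were modally definable it would be closed under surjective bounded morphisms (Goldblatt–Thomason).
The 7-cycle (worlds s,t,u,v,w,x,y with s→t→u→v→w→x→y→s) is intransitive. Mapping every world to a single reflexive point • is a surjective bounded morphism; the reflexive point is not intransitive (R••∧R•• but R••).
So the class is not modally definable.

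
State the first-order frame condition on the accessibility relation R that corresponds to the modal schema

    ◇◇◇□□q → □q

∀x ∀y ∀z ((xR³y ∧ xRz) → ∃w (yR²w ∧ z = w))

This is a Sahlqvist (Geach-type) schema ◇^3□^2q → □^1◇^0q.
First-order correspondent: ∀x ∀y ∀z ((xR³y ∧ xRz) → ∃w (yR²w ∧ z = w)).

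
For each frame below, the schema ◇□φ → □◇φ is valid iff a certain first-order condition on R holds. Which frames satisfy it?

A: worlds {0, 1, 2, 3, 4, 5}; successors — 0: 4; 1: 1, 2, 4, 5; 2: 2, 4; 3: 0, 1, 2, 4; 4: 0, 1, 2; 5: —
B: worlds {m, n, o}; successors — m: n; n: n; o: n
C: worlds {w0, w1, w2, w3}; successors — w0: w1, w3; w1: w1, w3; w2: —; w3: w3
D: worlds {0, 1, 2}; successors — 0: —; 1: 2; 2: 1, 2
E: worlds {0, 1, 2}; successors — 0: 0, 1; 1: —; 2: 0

B, C, D

This is the axiom for convergence; its first-order frame correspondent is ∀x ∀y ∀z (Rxy ∧ Rxz → ∃w (Ryw ∧ Rzw)).
A: fails — R12 and R15 but 2 and 5 have no common successor.
B: satisfies the condition.
C: satisfies the condition.
D: satisfies the condition.
E: fails — R00 and R01 but 0 and 1 have no common successor.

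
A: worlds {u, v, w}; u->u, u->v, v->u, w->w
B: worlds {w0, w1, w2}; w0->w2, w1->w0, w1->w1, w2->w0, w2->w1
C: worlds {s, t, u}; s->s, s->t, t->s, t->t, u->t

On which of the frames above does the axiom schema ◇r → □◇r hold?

Frame correspondent (Sahlqvist): ∀x ∀y ∀z (Rxy ∧ Rxz → Ryz) — i.e. the Euclidean property.
A: fails — Ruv and Ruv but not Rvv.
B: fails — Rw0w2 and Rw0w2 but not Rw2w2.
C: condition met.

C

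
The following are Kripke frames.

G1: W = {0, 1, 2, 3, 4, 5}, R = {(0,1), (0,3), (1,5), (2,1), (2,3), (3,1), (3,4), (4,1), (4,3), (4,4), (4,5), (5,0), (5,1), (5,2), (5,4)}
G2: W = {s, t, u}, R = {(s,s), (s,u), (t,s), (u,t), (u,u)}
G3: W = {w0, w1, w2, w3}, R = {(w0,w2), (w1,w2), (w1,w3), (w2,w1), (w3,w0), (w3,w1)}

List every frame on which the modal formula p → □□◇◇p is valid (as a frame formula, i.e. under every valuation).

G2, G3

This is the axiom for a generalized confluence (Geach) condition; its first-order frame correspondent is ∀x ∀z (xR²z → ∃w (x = w ∧ zR²w)).
G1: fails — 0R²5 but no w with 0=w and 5R²w.
G2: condition met.
G3: condition met.
Valid on: G2, G3.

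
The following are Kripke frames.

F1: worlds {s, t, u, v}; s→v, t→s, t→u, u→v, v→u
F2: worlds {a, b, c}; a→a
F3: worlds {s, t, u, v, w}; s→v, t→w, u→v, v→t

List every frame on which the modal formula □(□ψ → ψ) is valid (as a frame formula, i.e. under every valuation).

F2

Frame correspondent (Sahlqvist): ∀x ∀y (Rxy → Ryy) — i.e. shift-reflexivity.
F1: fails — Ruv but not Rvv.
F2: condition met.
F3: fails — Ruv but not Rvv.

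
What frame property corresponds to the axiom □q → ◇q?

Suppose □q→◇q is valid. At any x set V(q)=W. Then □q at x, so ◇q at x, so x has a successor.

seriality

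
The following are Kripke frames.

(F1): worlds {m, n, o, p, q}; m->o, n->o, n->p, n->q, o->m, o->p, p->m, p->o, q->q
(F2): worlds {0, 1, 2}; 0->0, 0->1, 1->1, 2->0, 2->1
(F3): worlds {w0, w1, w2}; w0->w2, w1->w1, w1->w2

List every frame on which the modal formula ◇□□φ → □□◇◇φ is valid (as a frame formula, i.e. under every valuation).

(F2)

The schema corresponds to a generalized confluence (Geach) condition: ∀x ∀y ∀z ((xRy ∧ xR²z) → ∃w (yR²w ∧ zR²w)).
(F1): fails — nRo, nR²q but no w with oR²w and qR²w.
(F2): ✓.
(F3): fails — w1Rw1, w1R²w2 but no w with w1R²w and w2R²w.
Valid on: (F2).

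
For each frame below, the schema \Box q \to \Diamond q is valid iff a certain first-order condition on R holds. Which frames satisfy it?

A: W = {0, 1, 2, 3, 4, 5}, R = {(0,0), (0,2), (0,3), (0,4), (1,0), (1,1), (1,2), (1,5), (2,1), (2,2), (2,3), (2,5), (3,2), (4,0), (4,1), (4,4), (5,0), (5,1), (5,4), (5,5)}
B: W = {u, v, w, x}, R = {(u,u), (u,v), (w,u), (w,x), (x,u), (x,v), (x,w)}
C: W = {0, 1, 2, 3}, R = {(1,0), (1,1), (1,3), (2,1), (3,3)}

The schema corresponds to seriality: \forall x \exists y Rxy.
A: satisfies the condition.
B: fails — world v has no successor.
C: fails — world 0 has no successor.
Valid on: A.

A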